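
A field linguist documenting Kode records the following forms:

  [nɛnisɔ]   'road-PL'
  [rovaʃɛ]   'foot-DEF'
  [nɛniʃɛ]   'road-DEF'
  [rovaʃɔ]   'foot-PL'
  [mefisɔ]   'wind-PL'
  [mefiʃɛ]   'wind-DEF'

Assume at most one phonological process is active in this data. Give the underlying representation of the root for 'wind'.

'wind' shows [ʃ] ~ [s] at the end of the stem ([mefiʃɛ] vs [mefisɔ]).
The stem 'foot' ([rovaʃɛ], [rovaʃɔ]) shows [ʃ] unchanged in both environments, so [ʃ] cannot be basic with [s] derived before the PL suffix.
The underlying segment must be /s/; /s/ becomes palato-alveolar [ʃ] before a front vowel, yielding [ʃ] there.
So 'wind' = /mefis/.

/mefis/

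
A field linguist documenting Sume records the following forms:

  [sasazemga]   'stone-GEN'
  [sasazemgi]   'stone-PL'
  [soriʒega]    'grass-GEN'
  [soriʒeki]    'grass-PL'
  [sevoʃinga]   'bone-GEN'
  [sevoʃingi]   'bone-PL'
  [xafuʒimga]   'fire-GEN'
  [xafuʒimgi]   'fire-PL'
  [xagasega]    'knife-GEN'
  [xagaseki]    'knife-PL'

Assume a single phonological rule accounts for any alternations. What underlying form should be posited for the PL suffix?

The PL morpheme has two allomorphs, [-gi] and [-ki].
By contrast the GEN suffix keeps its initial [g] throughout — that segment must be underlying.
The PL suffix is therefore /-ki/ underlyingly, with post-nasal voicing: voiceless stops become voiced after a nasal.

/-ki/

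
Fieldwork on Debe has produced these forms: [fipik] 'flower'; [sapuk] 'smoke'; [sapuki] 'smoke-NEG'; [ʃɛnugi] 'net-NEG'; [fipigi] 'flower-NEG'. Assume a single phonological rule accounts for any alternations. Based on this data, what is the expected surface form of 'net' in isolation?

[ʃɛnuk]

In [fipigi] and [fipik] the final segment of 'flower' alternates: [g] ~ [k].
If /k/ were underlying and a rule turned it into [g] before the NEG suffix, 'smoke' would also alternate; but it has [k] in both [sapuki] and [sapuk].
So /g/ is underlying, and a rule of word-final obstruent devoicing — voiced obstruents become voiceless word-finally — gives [k].
From [ʃɛnugi] the stem 'net' is /ʃɛnug/; word-finally this yields [ʃɛnuk].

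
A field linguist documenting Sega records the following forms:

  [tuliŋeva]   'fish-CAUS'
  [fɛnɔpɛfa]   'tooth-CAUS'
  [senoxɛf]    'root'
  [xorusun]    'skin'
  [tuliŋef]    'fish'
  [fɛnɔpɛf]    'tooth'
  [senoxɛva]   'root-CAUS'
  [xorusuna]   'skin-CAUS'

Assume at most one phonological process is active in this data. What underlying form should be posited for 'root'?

'root' shows [v] ~ [f] at the end of the stem ([senoxɛva] vs [senoxɛf]).
Compare 'tooth', with invariant [f] in [fɛnɔpɛfa] and [fɛnɔpɛf]: an analysis with underlying /f/ and a rule producing [v] before the CAUS suffix would wrongly predict alternation here too.
Therefore /v/ is basic and [f] is derived by word-final obstruent devoicing (voiced obstruents become voiceless word-finally).

/senoxɛv/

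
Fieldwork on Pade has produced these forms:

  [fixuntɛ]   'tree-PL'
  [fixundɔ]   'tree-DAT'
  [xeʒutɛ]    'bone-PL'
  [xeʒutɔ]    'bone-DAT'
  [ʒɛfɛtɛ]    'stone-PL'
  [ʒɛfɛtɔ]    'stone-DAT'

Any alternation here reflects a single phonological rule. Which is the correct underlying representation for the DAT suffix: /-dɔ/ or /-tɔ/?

/-dɔ/

The DAT suffix surfaces as [-dɔ] and [-tɔ], depending on the final segment of the stem.
The PL suffix, which begins with [t], is invariant after every stem; so [t] is not altered by any rule here.
So the underlying form is /-dɔ/, and voiced stops become voiceless after a vowel.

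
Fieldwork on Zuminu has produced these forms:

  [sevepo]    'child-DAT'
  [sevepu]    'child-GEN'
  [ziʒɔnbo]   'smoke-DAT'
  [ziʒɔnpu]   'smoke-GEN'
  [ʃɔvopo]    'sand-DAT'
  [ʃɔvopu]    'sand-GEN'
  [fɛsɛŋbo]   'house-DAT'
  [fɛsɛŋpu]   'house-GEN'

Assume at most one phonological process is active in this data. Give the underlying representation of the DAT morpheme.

The DAT morpheme has two allomorphs, [-bo] and [-po].
The GEN suffix, which begins with [p], is invariant after every stem; so [p] is not altered by any rule here.
So the underlying form is /-bo/, and voiced stops become voiceless after a vowel.

/-bo/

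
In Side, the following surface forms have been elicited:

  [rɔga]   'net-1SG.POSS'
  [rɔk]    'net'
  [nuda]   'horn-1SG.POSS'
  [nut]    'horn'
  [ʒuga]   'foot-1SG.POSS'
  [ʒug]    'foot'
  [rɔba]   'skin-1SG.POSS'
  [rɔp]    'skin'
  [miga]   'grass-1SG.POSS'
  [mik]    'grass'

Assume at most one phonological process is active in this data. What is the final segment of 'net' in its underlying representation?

The root 'net' surfaces as [rɔga] and [rɔk], with a stem-final [g] ~ [k] alternation.
If /g/ were underlying and a rule turned it into [k] in isolation, 'foot' would also alternate; but it has [g] in both [ʒuga] and [ʒug].
So /k/ is underlying, and a rule of intervocalic voicing — voiceless stops become voiced between vowels — gives [g].

/k/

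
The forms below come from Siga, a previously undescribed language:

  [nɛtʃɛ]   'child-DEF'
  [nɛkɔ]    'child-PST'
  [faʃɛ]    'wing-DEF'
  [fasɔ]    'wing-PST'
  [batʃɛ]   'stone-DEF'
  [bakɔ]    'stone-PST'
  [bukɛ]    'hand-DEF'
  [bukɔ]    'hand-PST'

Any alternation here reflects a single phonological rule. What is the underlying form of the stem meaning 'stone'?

/batʃ/

'stone' shows [tʃ] ~ [k] at the end of the stem ([batʃɛ] vs [bakɔ]).
If /k/ were underlying and a rule turned it into [tʃ] before the DEF suffix, 'hand' would also alternate; but it has [k] in both [bukɛ] and [bukɔ].
The underlying segment must be /tʃ/; palato-alveolar /tʃ/ and /ʃ/ become [k] and [s] when no front vowel follows, yielding [k] there.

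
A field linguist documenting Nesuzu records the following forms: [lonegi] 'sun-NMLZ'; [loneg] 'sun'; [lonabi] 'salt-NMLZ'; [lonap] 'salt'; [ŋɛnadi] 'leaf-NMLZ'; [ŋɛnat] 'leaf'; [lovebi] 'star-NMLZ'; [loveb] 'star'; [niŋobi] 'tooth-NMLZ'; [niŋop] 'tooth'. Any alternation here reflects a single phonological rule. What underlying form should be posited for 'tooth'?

/niŋop/

The stem for 'tooth' ends in [b] in [niŋobi] but [p] in [niŋop].
If /b/ were underlying and a rule turned it into [p] in isolation, 'star' would also alternate; but it has [b] in both [lovebi] and [loveb].
Therefore /p/ is basic and [b] is derived by intervocalic voicing (voiceless stops become voiced between vowels).
Hence 'tooth' is /niŋop/ underlyingly.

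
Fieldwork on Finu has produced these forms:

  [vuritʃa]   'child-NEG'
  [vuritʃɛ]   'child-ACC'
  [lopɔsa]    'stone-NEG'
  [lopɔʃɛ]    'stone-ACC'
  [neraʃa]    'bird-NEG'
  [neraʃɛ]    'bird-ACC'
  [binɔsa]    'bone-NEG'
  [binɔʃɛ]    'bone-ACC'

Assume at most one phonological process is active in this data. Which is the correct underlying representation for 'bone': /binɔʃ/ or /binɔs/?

/binɔs/

The stem for 'bone' ends in [s] in [binɔsa] but [ʃ] in [binɔʃɛ].
The stem 'bird' ([neraʃa], [neraʃɛ]) shows [ʃ] unchanged in both environments, so [ʃ] cannot be basic with [s] derived before the NEG suffix.
The alternation reflects palatalization before a front vowel: /s/ becomes palato-alveolar [ʃ] before a front vowel. /s/ is underlying.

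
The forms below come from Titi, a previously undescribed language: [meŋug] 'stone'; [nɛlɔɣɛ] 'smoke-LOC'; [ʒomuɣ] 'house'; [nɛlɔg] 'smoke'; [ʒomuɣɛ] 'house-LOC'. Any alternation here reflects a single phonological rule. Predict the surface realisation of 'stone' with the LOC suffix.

[meŋuɣɛ]

In [nɛlɔg] and [nɛlɔɣɛ] the final segment of 'smoke' alternates: [g] ~ [ɣ].
If /ɣ/ were underlying and a rule turned it into [g] in isolation, 'house' would also alternate; but it has [ɣ] in both [ʒomuɣ] and [ʒomuɣɛ].
So /g/ is underlying, and a rule of intervocalic spirantization — voiced stops become fricatives between vowels — gives [ɣ].
From [meŋug] the stem 'stone' is /meŋug/; between vowels this yields [meŋuɣɛ].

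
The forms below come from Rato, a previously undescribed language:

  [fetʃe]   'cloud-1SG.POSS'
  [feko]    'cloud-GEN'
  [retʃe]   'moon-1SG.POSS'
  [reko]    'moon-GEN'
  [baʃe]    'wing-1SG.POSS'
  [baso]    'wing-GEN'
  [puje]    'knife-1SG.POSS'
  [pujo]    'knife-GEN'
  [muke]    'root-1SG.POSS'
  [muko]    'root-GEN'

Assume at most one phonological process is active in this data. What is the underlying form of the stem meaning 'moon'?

The stem for 'moon' ends in [tʃ] in [retʃe] but [k] in [reko].
If /k/ were underlying and a rule turned it into [tʃ] before the 1SG.POSS suffix, 'root' would also alternate; but it has [k] in both [muke] and [muko].
The alternation reflects depalatalization: palato-alveolar /tʃ/ and /ʃ/ become [k] and [s] when no front vowel follows. /tʃ/ is underlying.

/retʃ/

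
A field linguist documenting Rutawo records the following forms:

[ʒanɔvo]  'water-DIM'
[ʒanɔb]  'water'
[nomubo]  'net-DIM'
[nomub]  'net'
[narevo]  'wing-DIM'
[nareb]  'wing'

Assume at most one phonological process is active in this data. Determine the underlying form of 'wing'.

'wing' shows [v] ~ [b] at the end of the stem ([narevo] vs [nareb]).
But 'net' keeps [b] in both environments ([nomubo], [nomub]), so there is no rule changing /b/ to [v] before the DIM suffix.
The alternation reflects word-final hardening: voiced fricatives become stops word-finally. /v/ is underlying.

/narev/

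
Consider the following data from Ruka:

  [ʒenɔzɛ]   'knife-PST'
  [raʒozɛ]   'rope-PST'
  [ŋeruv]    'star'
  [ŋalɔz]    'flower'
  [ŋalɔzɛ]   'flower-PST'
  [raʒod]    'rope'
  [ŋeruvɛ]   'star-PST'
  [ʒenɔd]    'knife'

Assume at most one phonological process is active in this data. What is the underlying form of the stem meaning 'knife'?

/ʒenɔd/

'knife' shows [d] ~ [z] at the end of the stem ([ʒenɔd] vs [ʒenɔzɛ]).
If /z/ were underlying and a rule turned it into [d] in isolation, 'flower' would also alternate; but it has [z] in both [ŋalɔz] and [ŋalɔzɛ].
Therefore /d/ is basic and [z] is derived by intervocalic spirantization (voiced stops become fricatives between vowels).
Hence 'knife' is /ʒenɔd/ underlyingly.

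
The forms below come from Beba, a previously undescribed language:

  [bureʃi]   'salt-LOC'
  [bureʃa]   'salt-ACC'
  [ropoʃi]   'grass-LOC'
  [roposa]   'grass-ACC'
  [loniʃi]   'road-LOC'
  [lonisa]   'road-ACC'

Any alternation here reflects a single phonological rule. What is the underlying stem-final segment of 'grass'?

In [ropoʃi] and [roposa] the final segment of 'grass' alternates: [ʃ] ~ [s].
If /ʃ/ were underlying and a rule turned it into [s] before the ACC suffix, 'salt' would also alternate; but it has [ʃ] in both [bureʃi] and [bureʃa].
The underlying segment must be /s/; /s/ becomes palato-alveolar [ʃ] before a front vowel, yielding [ʃ] there.

/s/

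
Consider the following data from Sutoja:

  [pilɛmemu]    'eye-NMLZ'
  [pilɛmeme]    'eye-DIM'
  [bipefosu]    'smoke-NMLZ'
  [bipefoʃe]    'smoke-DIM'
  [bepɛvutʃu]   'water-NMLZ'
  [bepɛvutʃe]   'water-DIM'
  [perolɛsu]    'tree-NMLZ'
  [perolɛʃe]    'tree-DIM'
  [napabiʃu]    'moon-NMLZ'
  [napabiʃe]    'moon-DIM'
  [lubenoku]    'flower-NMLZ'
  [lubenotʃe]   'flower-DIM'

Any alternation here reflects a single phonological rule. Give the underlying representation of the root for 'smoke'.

/bipefos/

'smoke' shows [s] ~ [ʃ] at the end of the stem ([bipefosu] vs [bipefoʃe]).
Compare 'moon', with invariant [ʃ] in [napabiʃu] and [napabiʃe]: an analysis with underlying /ʃ/ and a rule producing [s] before the NMLZ suffix would wrongly predict alternation here too.
The underlying segment must be /s/; /k/ and /s/ become palato-alveolar [tʃ] and [ʃ] before a front vowel, yielding [ʃ] there.
So 'smoke' = /bipefos/.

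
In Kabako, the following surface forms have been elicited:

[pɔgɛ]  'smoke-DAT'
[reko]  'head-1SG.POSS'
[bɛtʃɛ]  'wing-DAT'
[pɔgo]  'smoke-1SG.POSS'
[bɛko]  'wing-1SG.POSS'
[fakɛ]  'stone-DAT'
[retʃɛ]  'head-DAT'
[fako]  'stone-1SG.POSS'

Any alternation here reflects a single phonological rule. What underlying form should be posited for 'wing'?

/bɛtʃ/

'wing' shows [tʃ] ~ [k] at the end of the stem ([bɛtʃɛ] vs [bɛko]).
Compare 'stone', with invariant [k] in [fakɛ] and [fako]: an analysis with underlying /k/ and a rule producing [tʃ] before the DAT suffix would wrongly predict alternation here too.
The alternation reflects depalatalization: palato-alveolar /tʃ/ becomes [k] when no front vowel follows. /tʃ/ is underlying.
Hence 'wing' is /bɛtʃ/ underlyingly.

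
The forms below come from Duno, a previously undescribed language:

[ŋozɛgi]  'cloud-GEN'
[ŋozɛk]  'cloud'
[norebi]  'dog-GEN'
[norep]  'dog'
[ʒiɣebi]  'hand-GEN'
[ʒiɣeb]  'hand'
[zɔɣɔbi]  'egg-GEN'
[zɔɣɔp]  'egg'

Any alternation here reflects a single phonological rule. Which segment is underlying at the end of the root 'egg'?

In [zɔɣɔbi] and [zɔɣɔp] the final segment of 'egg' alternates: [b] ~ [p].
The stem 'hand' ([ʒiɣebi], [ʒiɣeb]) shows [b] unchanged in both environments, so [b] cannot be basic with [p] derived in isolation.
So /p/ is underlying, and a rule of intervocalic voicing — voiceless stops become voiced between vowels — gives [b].

/p/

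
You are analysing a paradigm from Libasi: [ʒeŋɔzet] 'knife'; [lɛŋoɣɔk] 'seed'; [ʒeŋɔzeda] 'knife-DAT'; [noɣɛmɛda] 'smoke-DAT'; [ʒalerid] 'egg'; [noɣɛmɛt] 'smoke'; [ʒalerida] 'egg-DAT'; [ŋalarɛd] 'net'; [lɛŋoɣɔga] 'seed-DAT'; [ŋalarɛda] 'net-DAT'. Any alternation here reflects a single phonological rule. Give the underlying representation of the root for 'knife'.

'knife' shows [t] ~ [d] at the end of the stem ([ʒeŋɔzet] vs [ʒeŋɔzeda]).
But 'net' keeps [d] in both environments ([ŋalarɛd], [ŋalarɛda]), so there is no rule changing /d/ to [t] in isolation.
The alternation reflects intervocalic voicing: voiceless stops become voiced between vowels. /t/ is underlying.

/ʒeŋɔzet/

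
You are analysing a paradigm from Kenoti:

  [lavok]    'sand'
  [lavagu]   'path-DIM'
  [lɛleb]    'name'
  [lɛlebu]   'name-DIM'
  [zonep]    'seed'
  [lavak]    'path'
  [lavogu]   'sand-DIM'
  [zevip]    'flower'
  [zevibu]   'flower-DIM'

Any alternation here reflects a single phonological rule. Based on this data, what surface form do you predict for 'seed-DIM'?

[zonebu]

In [zevip] and [zevibu] the final segment of 'flower' alternates: [p] ~ [b].
But 'name' keeps [b] in both environments ([lɛleb], [lɛlebu]), so there is no rule changing /b/ to [p] in isolation.
The alternation reflects intervocalic voicing: voiceless stops become voiced between vowels. /p/ is underlying.
The one attested form of 'seed', [zonep], shows underlying /zonep/. Applying the same rule between vowels gives [zonebu].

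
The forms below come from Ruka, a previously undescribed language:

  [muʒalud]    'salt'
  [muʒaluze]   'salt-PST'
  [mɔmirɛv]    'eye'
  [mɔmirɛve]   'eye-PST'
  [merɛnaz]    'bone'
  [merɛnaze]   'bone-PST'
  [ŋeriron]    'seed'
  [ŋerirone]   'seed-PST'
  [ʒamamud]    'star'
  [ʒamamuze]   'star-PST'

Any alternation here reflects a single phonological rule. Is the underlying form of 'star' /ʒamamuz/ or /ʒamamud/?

In [ʒamamud] and [ʒamamuze] the final segment of 'star' alternates: [d] ~ [z].
The stem 'bone' ([merɛnaz], [merɛnaze]) shows [z] unchanged in both environments, so [z] cannot be basic with [d] derived in isolation.
So /d/ is underlying, and a rule of intervocalic spirantization — voiced stops become fricatives between vowels — gives [z].

/ʒamamud/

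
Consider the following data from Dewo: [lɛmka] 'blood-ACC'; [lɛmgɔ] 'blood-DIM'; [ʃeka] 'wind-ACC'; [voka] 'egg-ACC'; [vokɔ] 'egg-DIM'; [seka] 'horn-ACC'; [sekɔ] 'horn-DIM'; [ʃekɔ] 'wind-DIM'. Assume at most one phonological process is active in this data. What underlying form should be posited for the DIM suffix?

/-gɔ/

The DIM suffix surfaces as [-gɔ] and [-kɔ], depending on the final segment of the stem.
By contrast the ACC suffix keeps its initial [k] throughout — that segment must be underlying.
So the underlying form is /-gɔ/, and voiced stops become voiceless after a vowel.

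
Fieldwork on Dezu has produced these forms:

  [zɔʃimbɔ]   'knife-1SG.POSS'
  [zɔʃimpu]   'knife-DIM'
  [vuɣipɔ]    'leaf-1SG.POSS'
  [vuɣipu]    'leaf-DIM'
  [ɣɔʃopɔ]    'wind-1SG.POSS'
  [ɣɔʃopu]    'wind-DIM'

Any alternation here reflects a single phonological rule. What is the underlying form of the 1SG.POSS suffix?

The 1SG.POSS morpheme has two allomorphs, [-bɔ] and [-pɔ].
The DIM suffix, which begins with [p], is invariant after every stem; so [p] is not altered by any rule here.
The 1SG.POSS suffix is therefore /-bɔ/ underlyingly, with post-vocalic devoicing: voiced stops become voiceless after a vowel.

/-bɔ/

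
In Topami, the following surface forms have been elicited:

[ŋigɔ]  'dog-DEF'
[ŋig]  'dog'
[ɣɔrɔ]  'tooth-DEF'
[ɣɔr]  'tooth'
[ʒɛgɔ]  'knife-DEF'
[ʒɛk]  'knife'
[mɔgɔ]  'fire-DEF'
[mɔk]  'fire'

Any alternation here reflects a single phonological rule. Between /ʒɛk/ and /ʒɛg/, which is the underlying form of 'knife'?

The stem for 'knife' ends in [g] in [ʒɛgɔ] but [k] in [ʒɛk].
Compare 'dog', with invariant [g] in [ŋigɔ] and [ŋig]: an analysis with underlying /g/ and a rule producing [k] in isolation would wrongly predict alternation here too.
The alternation reflects intervocalic voicing: voiceless stops become voiced between vowels. /k/ is underlying.

/ʒɛk/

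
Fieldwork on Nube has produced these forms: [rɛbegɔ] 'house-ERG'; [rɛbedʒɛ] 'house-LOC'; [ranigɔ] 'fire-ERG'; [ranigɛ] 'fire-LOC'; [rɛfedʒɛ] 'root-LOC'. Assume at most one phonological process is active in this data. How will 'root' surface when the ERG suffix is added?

The stem for 'house' ends in [g] in [rɛbegɔ] but [dʒ] in [rɛbedʒɛ].
Compare 'fire', with invariant [g] in [ranigɔ] and [ranigɛ]: an analysis with underlying /g/ and a rule producing [dʒ] before the LOC suffix would wrongly predict alternation here too.
The alternation reflects depalatalization: palato-alveolar /dʒ/ becomes [g] when no front vowel follows. /dʒ/ is underlying.
From [rɛfedʒɛ] the stem 'root' is /rɛfedʒ/; when no front vowel follows this yields [rɛfegɔ].

[rɛfegɔ]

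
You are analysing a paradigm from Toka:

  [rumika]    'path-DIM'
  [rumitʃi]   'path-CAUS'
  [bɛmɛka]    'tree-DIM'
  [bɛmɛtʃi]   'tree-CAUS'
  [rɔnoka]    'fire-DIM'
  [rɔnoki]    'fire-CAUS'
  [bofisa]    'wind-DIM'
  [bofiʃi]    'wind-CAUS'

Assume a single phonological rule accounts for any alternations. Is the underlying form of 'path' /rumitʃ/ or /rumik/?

/rumitʃ/

The stem for 'path' ends in [k] in [rumika] but [tʃ] in [rumitʃi].
If /k/ were underlying and a rule turned it into [tʃ] before the CAUS suffix, 'fire' would also alternate; but it has [k] in both [rɔnoka] and [rɔnoki].
The alternation reflects depalatalization: palato-alveolar /tʃ/ and /ʃ/ become [k] and [s] when no front vowel follows. /tʃ/ is underlying.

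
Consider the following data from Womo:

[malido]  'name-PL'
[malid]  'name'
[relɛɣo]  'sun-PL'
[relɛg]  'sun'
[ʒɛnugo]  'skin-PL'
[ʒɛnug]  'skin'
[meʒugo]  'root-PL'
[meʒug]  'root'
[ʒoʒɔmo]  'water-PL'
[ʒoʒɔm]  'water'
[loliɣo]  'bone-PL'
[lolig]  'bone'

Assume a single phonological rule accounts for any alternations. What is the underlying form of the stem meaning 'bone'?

/loliɣ/

'bone' shows [ɣ] ~ [g] at the end of the stem ([loliɣo] vs [lolig]).
If /g/ were underlying and a rule turned it into [ɣ] before the PL suffix, 'skin' would also alternate; but it has [g] in both [ʒɛnugo] and [ʒɛnug].
The alternation reflects word-final hardening: voiced fricatives become stops word-finally. /ɣ/ is underlying.
Hence 'bone' is /loliɣ/ underlyingly.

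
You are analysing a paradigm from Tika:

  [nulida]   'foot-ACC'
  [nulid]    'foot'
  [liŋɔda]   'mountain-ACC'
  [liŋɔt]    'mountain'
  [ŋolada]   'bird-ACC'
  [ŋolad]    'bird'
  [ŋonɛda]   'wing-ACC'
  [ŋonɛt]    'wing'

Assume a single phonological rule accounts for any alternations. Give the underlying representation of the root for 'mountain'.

'mountain' shows [d] ~ [t] at the end of the stem ([liŋɔda] vs [liŋɔt]).
Compare 'foot', with invariant [d] in [nulida] and [nulid]: an analysis with underlying /d/ and a rule producing [t] in isolation would wrongly predict alternation here too.
The alternation reflects intervocalic voicing: voiceless stops become voiced between vowels. /t/ is underlying.

/liŋɔt/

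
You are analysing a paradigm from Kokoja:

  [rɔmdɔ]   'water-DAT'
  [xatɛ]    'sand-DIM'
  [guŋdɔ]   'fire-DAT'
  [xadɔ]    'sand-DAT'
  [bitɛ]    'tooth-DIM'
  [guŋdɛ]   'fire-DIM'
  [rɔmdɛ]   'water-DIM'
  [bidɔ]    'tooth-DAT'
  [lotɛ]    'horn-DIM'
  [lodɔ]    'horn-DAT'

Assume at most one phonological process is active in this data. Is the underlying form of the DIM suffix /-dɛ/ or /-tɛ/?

The DIM suffix surfaces as [-dɛ] and [-tɛ], depending on the final segment of the stem.
The DAT suffix, which begins with [d], is invariant after every stem; so [d] is not altered by any rule here.
So the underlying form is /-tɛ/, and voiceless stops become voiced after a nasal.

/-tɛ/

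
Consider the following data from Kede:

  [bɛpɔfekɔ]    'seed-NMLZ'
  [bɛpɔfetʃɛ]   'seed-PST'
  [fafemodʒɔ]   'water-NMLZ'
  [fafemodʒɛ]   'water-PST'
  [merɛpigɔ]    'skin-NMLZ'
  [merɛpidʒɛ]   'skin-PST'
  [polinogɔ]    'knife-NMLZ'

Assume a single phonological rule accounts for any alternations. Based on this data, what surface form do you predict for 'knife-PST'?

[polinodʒɛ]

The stem for 'skin' ends in [g] in [merɛpigɔ] but [dʒ] in [merɛpidʒɛ].
But 'water' keeps [dʒ] in both environments ([fafemodʒɔ], [fafemodʒɛ]), so there is no rule changing /dʒ/ to [g] before the NMLZ suffix.
So /g/ is underlying, and a rule of palatalization before a front vowel — /k/ and /g/ become palato-alveolar [tʃ] and [dʒ] before a front vowel — gives [dʒ].
From [polinogɔ] the stem 'knife' is /polinog/; before a front vowel this yields [polinodʒɛ].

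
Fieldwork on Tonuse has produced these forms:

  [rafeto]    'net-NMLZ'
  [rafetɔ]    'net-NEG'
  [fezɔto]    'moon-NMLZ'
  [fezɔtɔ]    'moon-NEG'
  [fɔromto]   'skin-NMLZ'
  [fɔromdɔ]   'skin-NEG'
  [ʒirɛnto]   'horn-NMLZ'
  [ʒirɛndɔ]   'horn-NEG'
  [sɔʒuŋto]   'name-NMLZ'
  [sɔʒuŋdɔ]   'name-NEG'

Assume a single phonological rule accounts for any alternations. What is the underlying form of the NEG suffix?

The NEG suffix surfaces as [-dɔ] and [-tɔ], depending on the final segment of the stem.
By contrast the NMLZ suffix keeps its initial [t] throughout — that segment must be underlying.
The NEG suffix is therefore /-dɔ/ underlyingly, with post-vocalic devoicing: voiced stops become voiceless after a vowel.

/-dɔ/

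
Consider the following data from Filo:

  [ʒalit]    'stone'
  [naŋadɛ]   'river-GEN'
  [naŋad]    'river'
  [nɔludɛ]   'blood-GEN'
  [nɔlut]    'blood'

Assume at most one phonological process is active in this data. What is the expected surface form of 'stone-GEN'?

[ʒalidɛ]

In [nɔludɛ] and [nɔlut] the final segment of 'blood' alternates: [d] ~ [t].
Compare 'river', with invariant [d] in [naŋadɛ] and [naŋad]: an analysis with underlying /d/ and a rule producing [t] in isolation would wrongly predict alternation here too.
Therefore /t/ is basic and [d] is derived by intervocalic voicing (voiceless stops become voiced between vowels).
The one attested form of 'stone', [ʒalit], shows underlying /ʒalit/. Applying the same rule between vowels gives [ʒalidɛ].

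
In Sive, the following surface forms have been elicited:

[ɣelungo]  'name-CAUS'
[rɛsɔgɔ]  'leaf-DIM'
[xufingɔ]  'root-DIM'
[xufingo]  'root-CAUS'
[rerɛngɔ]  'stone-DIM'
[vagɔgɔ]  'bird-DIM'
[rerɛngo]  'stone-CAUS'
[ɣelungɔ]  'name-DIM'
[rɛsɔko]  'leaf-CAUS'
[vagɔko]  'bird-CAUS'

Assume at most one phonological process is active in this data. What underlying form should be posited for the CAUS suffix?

/-ko/

The CAUS suffix surfaces as [-go] and [-ko], depending on the final segment of the stem.
The DIM suffix, which begins with [g], is invariant after every stem; so [g] is not altered by any rule here.
The CAUS suffix is therefore /-ko/ underlyingly, with post-nasal voicing: voiceless stops become voiced after a nasal.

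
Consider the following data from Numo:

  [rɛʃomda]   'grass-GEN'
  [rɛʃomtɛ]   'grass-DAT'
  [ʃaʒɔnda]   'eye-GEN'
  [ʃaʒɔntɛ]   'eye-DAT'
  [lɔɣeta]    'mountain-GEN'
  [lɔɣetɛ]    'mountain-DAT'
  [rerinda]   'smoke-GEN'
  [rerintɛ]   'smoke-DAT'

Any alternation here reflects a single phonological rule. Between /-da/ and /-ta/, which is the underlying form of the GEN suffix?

The GEN suffix surfaces as [-da] and [-ta], depending on the final segment of the stem.
By contrast the DAT suffix keeps its initial [t] throughout — that segment must be underlying.
The GEN suffix is therefore /-da/ underlyingly, with post-vocalic devoicing: voiced stops become voiceless after a vowel.

/-da/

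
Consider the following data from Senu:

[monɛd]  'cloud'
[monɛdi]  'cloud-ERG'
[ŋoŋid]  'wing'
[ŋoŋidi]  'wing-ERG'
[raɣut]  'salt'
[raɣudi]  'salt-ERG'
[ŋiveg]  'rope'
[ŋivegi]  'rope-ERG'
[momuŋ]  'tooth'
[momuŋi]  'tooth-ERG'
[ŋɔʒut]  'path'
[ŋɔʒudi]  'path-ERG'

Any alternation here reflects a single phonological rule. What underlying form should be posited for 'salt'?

The root 'salt' surfaces as [raɣut] and [raɣudi], with a stem-final [t] ~ [d] alternation.
Compare 'cloud', with invariant [d] in [monɛd] and [monɛdi]: an analysis with underlying /d/ and a rule producing [t] in isolation would wrongly predict alternation here too.
The underlying segment must be /t/; voiceless stops become voiced between vowels, yielding [d] there.
So 'salt' = /raɣut/.

/raɣut/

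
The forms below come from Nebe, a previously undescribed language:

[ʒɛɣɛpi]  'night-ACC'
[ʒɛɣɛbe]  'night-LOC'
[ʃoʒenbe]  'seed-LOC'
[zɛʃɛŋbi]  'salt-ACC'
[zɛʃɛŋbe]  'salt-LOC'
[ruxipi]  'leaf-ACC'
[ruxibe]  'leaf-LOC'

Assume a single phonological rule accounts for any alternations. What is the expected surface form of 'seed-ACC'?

The ACC morpheme has two allomorphs, [-bi] and [-pi].
By contrast the LOC suffix keeps its initial [b] throughout — that segment must be underlying.
The ACC suffix is therefore /-pi/ underlyingly, with post-nasal voicing: voiceless stops become voiced after a nasal.
After 'seed', which ends in a nasal, the suffix surfaces as [-bi], giving [ʃoʒenbi].

[ʃoʒenbi]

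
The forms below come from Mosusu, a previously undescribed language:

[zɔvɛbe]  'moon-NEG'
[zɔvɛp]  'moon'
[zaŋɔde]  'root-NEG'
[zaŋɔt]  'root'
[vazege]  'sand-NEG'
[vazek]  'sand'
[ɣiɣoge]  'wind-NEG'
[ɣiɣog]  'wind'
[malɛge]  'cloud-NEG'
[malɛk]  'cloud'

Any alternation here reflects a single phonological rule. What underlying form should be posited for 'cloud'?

The stem for 'cloud' ends in [g] in [malɛge] but [k] in [malɛk].
The stem 'wind' ([ɣiɣoge], [ɣiɣog]) shows [g] unchanged in both environments, so [g] cannot be basic with [k] derived in isolation.
The underlying segment must be /k/; voiceless stops become voiced between vowels, yielding [g] there.

/malɛk/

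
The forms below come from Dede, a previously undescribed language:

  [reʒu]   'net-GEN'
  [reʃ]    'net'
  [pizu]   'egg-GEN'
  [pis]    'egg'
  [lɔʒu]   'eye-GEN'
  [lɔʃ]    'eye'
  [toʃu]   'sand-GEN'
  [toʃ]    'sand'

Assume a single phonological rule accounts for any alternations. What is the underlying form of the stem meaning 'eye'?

/lɔʒ/

The root 'eye' surfaces as [lɔʒu] and [lɔʃ], with a stem-final [ʒ] ~ [ʃ] alternation.
The stem 'sand' ([toʃu], [toʃ]) shows [ʃ] unchanged in both environments, so [ʃ] cannot be basic with [ʒ] derived before the GEN suffix.
Therefore /ʒ/ is basic and [ʃ] is derived by word-final obstruent devoicing (voiced obstruents become voiceless word-finally).
The underlying form of 'eye' is therefore /lɔʒ/.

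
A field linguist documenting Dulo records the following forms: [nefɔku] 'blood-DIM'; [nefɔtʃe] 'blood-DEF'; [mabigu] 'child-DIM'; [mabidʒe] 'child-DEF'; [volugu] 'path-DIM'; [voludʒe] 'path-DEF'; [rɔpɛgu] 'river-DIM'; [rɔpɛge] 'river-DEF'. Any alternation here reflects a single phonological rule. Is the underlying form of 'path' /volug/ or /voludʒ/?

The stem for 'path' ends in [g] in [volugu] but [dʒ] in [voludʒe].
If /g/ were underlying and a rule turned it into [dʒ] before the DEF suffix, 'river' would also alternate; but it has [g] in both [rɔpɛgu] and [rɔpɛge].
The underlying segment must be /dʒ/; palato-alveolar /tʃ/ and /dʒ/ become [k] and [g] when no front vowel follows, yielding [g] there.

/voludʒ/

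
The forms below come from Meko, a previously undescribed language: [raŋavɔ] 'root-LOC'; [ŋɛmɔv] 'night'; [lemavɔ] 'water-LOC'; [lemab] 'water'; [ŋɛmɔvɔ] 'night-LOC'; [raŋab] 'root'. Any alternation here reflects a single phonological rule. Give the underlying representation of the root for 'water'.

The root 'water' surfaces as [lemab] and [lemavɔ], with a stem-final [b] ~ [v] alternation.
Compare 'night', with invariant [v] in [ŋɛmɔv] and [ŋɛmɔvɔ]: an analysis with underlying /v/ and a rule producing [b] in isolation would wrongly predict alternation here too.
So /b/ is underlying, and a rule of intervocalic spirantization — voiced stops become fricatives between vowels — gives [v].

/lemab/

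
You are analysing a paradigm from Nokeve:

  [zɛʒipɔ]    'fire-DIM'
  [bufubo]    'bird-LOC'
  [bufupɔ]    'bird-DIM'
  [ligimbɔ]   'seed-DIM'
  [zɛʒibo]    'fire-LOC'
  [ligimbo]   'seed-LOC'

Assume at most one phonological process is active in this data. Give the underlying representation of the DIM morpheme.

The DIM morpheme has two allomorphs, [-bɔ] and [-pɔ].
The LOC suffix, which begins with [b], is invariant after every stem; so [b] is not altered by any rule here.
The DIM suffix is therefore /-pɔ/ underlyingly, with post-nasal voicing: voiceless stops become voiced after a nasal.

/-pɔ/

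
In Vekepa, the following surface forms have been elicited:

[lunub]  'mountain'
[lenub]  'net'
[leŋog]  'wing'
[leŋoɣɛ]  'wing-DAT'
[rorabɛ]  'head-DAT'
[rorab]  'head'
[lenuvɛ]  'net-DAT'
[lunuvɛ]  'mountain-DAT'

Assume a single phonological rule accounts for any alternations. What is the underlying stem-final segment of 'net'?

The root 'net' surfaces as [lenub] and [lenuvɛ], with a stem-final [b] ~ [v] alternation.
If /b/ were underlying and a rule turned it into [v] before the DAT suffix, 'head' would also alternate; but it has [b] in both [rorab] and [rorabɛ].
So /v/ is underlying, and a rule of word-final hardening — voiced fricatives become stops word-finally — gives [b].

/v/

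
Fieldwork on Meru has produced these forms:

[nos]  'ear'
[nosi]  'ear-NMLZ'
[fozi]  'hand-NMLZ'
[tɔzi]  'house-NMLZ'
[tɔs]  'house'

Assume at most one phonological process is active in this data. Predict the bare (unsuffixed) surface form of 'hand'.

[fos]

The stem for 'house' ends in [z] in [tɔzi] but [s] in [tɔs].
Compare 'ear', with invariant [s] in [nosi] and [nos]: an analysis with underlying /s/ and a rule producing [z] before the NMLZ suffix would wrongly predict alternation here too.
The underlying segment must be /z/; voiced obstruents become voiceless word-finally, yielding [s] there.
From [fozi] the stem 'hand' is /foz/; word-finally this yields [fos].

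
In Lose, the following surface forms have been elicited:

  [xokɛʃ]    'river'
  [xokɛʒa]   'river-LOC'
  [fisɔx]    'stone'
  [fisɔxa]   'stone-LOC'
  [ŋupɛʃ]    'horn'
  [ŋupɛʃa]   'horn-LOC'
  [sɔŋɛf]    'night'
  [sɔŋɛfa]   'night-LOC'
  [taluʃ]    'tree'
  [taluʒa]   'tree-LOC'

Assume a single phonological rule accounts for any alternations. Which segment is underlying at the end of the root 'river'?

/ʒ/

In [xokɛʃ] and [xokɛʒa] the final segment of 'river' alternates: [ʃ] ~ [ʒ].
If /ʃ/ were underlying and a rule turned it into [ʒ] before the LOC suffix, 'horn' would also alternate; but it has [ʃ] in both [ŋupɛʃ] and [ŋupɛʃa].
The alternation reflects word-final obstruent devoicing: voiced obstruents become voiceless word-finally. /ʒ/ is underlying.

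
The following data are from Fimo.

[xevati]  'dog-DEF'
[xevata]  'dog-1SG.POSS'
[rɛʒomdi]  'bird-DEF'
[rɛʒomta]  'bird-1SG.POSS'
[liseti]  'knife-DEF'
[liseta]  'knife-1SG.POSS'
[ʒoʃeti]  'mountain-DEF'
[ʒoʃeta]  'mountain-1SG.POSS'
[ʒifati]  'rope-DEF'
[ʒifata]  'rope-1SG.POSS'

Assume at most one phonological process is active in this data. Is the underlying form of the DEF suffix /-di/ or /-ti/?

The DEF morpheme has two allomorphs, [-di] and [-ti].
By contrast the 1SG.POSS suffix keeps its initial [t] throughout — that segment must be underlying.
So the underlying form is /-di/, and voiced stops become voiceless after a vowel.

/-di/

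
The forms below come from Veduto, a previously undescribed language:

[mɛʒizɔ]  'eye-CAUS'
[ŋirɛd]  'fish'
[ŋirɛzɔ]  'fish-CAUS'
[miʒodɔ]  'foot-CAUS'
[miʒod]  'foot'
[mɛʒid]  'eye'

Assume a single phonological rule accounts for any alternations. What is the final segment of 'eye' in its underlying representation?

/z/

'eye' shows [z] ~ [d] at the end of the stem ([mɛʒizɔ] vs [mɛʒid]).
But 'foot' keeps [d] in both environments ([miʒodɔ], [miʒod]), so there is no rule changing /d/ to [z] before the CAUS suffix.
The underlying segment must be /z/; voiced fricatives become stops word-finally, yielding [d] there.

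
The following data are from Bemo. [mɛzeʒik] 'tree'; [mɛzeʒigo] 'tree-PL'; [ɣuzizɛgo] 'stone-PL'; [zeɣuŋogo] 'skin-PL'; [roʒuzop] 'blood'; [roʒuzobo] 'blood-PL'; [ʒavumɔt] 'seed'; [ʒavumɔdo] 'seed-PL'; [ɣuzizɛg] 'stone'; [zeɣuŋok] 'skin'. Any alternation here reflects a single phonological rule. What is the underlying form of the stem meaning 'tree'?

The root 'tree' surfaces as [mɛzeʒik] and [mɛzeʒigo], with a stem-final [k] ~ [g] alternation.
If /g/ were underlying and a rule turned it into [k] in isolation, 'stone' would also alternate; but it has [g] in both [ɣuzizɛg] and [ɣuzizɛgo].
The underlying segment must be /k/; voiceless stops become voiced between vowels, yielding [g] there.
So 'tree' = /mɛzeʒik/.

/mɛzeʒik/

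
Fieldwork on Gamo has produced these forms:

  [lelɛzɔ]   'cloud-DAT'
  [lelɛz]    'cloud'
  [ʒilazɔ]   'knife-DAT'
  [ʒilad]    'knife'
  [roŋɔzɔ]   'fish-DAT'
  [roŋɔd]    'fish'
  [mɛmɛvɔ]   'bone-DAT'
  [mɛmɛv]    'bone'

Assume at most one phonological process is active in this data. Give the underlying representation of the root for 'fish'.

The stem for 'fish' ends in [z] in [roŋɔzɔ] but [d] in [roŋɔd].
Compare 'cloud', with invariant [z] in [lelɛzɔ] and [lelɛz]: an analysis with underlying /z/ and a rule producing [d] in isolation would wrongly predict alternation here too.
The underlying segment must be /d/; voiced stops become fricatives between vowels, yielding [z] there.

/roŋɔd/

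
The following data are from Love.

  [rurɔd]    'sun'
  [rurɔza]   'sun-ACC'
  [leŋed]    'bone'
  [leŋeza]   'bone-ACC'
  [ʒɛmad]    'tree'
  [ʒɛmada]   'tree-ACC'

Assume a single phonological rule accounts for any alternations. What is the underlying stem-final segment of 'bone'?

The root 'bone' surfaces as [leŋed] and [leŋeza], with a stem-final [d] ~ [z] alternation.
But 'tree' keeps [d] in both environments ([ʒɛmad], [ʒɛmada]), so there is no rule changing /d/ to [z] before the ACC suffix.
The alternation reflects word-final hardening: voiced fricatives become stops word-finally. /z/ is underlying.

/z/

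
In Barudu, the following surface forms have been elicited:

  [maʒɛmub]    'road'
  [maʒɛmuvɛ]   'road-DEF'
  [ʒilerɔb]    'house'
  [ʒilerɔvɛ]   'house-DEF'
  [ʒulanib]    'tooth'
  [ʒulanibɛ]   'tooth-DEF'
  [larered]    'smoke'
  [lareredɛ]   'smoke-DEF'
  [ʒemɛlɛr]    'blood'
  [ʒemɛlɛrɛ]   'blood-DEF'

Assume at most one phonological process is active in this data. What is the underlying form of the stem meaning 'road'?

/maʒɛmuv/

The stem for 'road' ends in [b] in [maʒɛmub] but [v] in [maʒɛmuvɛ].
Compare 'tooth', with invariant [b] in [ʒulanib] and [ʒulanibɛ]: an analysis with underlying /b/ and a rule producing [v] before the DEF suffix would wrongly predict alternation here too.
The alternation reflects word-final hardening: voiced fricatives become stops word-finally. /v/ is underlying.
The underlying form of 'road' is therefore /maʒɛmuv/.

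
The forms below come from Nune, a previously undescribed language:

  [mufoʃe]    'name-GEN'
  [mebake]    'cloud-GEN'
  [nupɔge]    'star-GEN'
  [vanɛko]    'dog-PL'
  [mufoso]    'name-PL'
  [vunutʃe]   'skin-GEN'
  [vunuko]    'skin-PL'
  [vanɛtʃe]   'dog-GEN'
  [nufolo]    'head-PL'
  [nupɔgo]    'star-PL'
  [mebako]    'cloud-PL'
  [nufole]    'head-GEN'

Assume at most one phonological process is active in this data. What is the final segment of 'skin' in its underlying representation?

/tʃ/

The root 'skin' surfaces as [vunuko] and [vunutʃe], with a stem-final [k] ~ [tʃ] alternation.
Compare 'cloud', with invariant [k] in [mebako] and [mebake]: an analysis with underlying /k/ and a rule producing [tʃ] before the GEN suffix would wrongly predict alternation here too.
Therefore /tʃ/ is basic and [k] is derived by depalatalization (palato-alveolar /tʃ/ and /ʃ/ become [k] and [s] when no front vowel follows).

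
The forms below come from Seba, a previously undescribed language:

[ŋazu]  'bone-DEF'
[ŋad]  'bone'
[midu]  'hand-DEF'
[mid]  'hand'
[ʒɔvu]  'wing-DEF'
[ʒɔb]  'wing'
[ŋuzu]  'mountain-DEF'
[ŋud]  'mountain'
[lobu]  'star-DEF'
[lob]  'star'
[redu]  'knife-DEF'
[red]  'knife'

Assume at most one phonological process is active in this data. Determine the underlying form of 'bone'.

'bone' shows [z] ~ [d] at the end of the stem ([ŋazu] vs [ŋad]).
The stem 'knife' ([redu], [red]) shows [d] unchanged in both environments, so [d] cannot be basic with [z] derived before the DEF suffix.
The underlying segment must be /z/; voiced fricatives become stops word-finally, yielding [d] there.
The underlying form of 'bone' is therefore /ŋaz/.

/ŋaz/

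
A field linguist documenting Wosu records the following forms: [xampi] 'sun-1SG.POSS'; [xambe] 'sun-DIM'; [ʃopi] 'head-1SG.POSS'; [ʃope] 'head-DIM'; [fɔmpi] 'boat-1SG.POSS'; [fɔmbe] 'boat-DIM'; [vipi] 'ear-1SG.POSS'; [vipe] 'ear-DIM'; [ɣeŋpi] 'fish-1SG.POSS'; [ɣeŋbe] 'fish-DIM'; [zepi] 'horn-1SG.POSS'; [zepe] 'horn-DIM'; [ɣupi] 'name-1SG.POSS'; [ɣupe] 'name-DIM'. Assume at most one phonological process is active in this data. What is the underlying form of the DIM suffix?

The DIM morpheme has two allomorphs, [-be] and [-pe].
By contrast the 1SG.POSS suffix keeps its initial [p] throughout — that segment must be underlying.
The DIM suffix is therefore /-be/ underlyingly, with post-vocalic devoicing: voiced stops become voiceless after a vowel.

/-be/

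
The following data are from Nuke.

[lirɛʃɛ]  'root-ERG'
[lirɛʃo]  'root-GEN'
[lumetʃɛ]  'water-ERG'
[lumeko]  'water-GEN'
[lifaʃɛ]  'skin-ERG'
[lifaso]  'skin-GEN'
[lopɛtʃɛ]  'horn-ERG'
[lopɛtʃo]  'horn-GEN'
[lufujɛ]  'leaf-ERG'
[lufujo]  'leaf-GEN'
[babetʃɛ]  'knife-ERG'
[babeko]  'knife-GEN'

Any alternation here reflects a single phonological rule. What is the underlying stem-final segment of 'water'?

/k/

The root 'water' surfaces as [lumetʃɛ] and [lumeko], with a stem-final [tʃ] ~ [k] alternation.
If /tʃ/ were underlying and a rule turned it into [k] before the GEN suffix, 'horn' would also alternate; but it has [tʃ] in both [lopɛtʃɛ] and [lopɛtʃo].
The alternation reflects palatalization before a front vowel: /k/ and /s/ become palato-alveolar [tʃ] and [ʃ] before a front vowel. /k/ is underlying.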